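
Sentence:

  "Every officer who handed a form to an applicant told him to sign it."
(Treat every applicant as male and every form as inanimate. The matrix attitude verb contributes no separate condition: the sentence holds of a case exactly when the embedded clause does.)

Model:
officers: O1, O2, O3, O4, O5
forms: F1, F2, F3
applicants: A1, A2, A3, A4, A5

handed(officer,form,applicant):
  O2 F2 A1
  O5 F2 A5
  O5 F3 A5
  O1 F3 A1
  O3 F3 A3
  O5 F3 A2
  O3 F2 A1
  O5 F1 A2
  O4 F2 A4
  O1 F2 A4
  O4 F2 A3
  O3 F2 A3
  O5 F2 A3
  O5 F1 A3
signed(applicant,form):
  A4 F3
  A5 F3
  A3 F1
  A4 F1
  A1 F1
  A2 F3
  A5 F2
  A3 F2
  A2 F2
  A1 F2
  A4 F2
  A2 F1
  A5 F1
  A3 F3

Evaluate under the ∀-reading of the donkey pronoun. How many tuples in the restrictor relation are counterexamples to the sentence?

1

"him" takes "an applicant" as antecedent and "it" takes "a form"; both are donkey pronouns co-varying with the restrictor.
Strong reading: for every (o,f,a) with handed(o,f,a), signed(a,f).
Restrictor triples: (O1,F2,A4)→signed(A4,F2) ✓  (O1,F3,A1)→signed(A1,F3) ✗  (O2,F2,A1)→signed(A1,F2) ✓  (O3,F2,A1)→signed(A1,F2) ✓  (O3,F2,A3)→signed(A3,F2) ✓  (O3,F3,A3)→signed(A3,F3) ✓  (O4,F2,A3)→signed(A3,F2) ✓  (O4,F2,A4)→signed(A4,F2) ✓  (O5,F1,A2)→signed(A2,F1) ✓  (O5,F1,A3)→signed(A3,F1) ✓  (O5,F2,A3)→signed(A3,F2) ✓  (O5,F2,A5)→signed(A5,F2) ✓  (O5,F3,A2)→signed(A2,F3) ✓  (O5,F3,A5)→signed(A5,F3) ✓
Counterexamples (restrictor triples failing the scope): 1.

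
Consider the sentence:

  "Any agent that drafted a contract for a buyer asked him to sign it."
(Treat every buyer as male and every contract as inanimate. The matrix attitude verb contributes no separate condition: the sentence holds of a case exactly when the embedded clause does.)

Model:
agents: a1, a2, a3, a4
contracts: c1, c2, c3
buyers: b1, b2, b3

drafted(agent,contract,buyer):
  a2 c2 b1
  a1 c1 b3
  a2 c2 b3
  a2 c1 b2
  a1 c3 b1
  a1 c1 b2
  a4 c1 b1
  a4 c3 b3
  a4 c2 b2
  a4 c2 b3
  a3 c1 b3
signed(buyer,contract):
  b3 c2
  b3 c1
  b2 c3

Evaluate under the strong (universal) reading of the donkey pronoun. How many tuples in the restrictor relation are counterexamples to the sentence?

"him" takes "a buyer" as antecedent and "it" takes "a contract"; both are donkey pronouns co-varying with the restrictor.
Strong reading: for every (a,c,b) with drafted(a,c,b), signed(b,c).
Restrictor triples: (a1,c1,b2)→signed(b2,c1) ✗  (a1,c1,b3)→signed(b3,c1) ✓  (a1,c3,b1)→signed(b1,c3) ✗  (a2,c1,b2)→signed(b2,c1) ✗  (a2,c2,b1)→signed(b1,c2) ✗  (a2,c2,b3)→signed(b3,c2) ✓  (a3,c1,b3)→signed(b3,c1) ✓  (a4,c1,b1)→signed(b1,c1) ✗  (a4,c2,b2)→signed(b2,c2) ✗  (a4,c2,b3)→signed(b3,c2) ✓  (a4,c3,b3)→signed(b3,c3) ✗
Counterexamples (restrictor triples failing the scope): 7.

7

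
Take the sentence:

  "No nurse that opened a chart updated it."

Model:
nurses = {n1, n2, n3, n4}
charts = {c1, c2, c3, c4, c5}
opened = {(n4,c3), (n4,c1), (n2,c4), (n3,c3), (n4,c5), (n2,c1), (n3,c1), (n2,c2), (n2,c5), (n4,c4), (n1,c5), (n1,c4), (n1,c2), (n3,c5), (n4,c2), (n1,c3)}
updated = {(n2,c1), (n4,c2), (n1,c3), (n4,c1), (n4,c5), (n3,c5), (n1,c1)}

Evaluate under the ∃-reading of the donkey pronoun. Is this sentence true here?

False

"it" takes "a chart" as antecedent — a donkey pronoun bound across the clause boundary.
Truth condition: for no (n,c) with opened(n,c) does updated(n,c) hold.
Restrictor pairs — does the scope hold? (n1,c2):fails  (n1,c3):holds  (n1,c4):fails  (n1,c5):fails  (n2,c1):holds  (n2,c2):fails  (n2,c4):fails  (n2,c5):fails  (n3,c1):fails  (n3,c3):fails  (n3,c5):holds  (n4,c1):holds  (n4,c2):holds  (n4,c3):fails  (n4,c4):fails  (n4,c5):holds
Scope holds for 6 pair(s), so the sentence is false.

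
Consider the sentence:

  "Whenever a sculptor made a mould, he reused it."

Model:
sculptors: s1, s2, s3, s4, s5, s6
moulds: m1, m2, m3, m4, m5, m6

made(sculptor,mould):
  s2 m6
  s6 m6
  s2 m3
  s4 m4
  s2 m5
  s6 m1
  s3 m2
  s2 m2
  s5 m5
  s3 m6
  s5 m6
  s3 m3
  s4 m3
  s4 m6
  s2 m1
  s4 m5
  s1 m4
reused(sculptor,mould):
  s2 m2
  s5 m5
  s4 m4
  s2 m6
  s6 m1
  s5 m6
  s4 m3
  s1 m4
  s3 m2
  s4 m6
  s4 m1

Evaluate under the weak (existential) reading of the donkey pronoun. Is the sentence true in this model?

"it" takes "a mould" as antecedent — a donkey pronoun bound across the clause boundary.
Weak reading: every sculptor s with some made-mould has at least one made-mould m such that reused(s,m).
Per sculptor: s1:✓  s2:✓  s3:✓  s4:✓  s5:✓  s6:✓
Every sculptor in the restrictor has a witness.

True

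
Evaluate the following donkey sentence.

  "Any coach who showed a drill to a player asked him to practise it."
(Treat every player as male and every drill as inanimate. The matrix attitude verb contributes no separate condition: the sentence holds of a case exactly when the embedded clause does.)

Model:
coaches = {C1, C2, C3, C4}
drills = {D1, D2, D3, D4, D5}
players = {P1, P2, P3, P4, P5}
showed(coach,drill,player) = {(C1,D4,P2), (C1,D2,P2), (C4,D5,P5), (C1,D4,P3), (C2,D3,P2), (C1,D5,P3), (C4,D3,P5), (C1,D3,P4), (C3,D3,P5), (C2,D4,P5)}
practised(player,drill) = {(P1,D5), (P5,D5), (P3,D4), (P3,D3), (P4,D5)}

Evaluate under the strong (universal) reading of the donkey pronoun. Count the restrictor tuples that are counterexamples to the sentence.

8

"him" takes "a player" as antecedent and "it" takes "a drill"; both are donkey pronouns co-varying with the restrictor.
Strong reading: for every (c,d,p) with showed(c,d,p), practised(p,d).
Restrictor triples: (C1,D2,P2)→practised(P2,D2) ✗  (C1,D3,P4)→practised(P4,D3) ✗  (C1,D4,P2)→practised(P2,D4) ✗  (C1,D4,P3)→practised(P3,D4) ✓  (C1,D5,P3)→practised(P3,D5) ✗  (C2,D3,P2)→practised(P2,D3) ✗  (C2,D4,P5)→practised(P5,D4) ✗  (C3,D3,P5)→practised(P5,D3) ✗  (C4,D3,P5)→practised(P5,D3) ✗  (C4,D5,P5)→practised(P5,D5) ✓
Counterexamples (restrictor triples failing the scope): 8.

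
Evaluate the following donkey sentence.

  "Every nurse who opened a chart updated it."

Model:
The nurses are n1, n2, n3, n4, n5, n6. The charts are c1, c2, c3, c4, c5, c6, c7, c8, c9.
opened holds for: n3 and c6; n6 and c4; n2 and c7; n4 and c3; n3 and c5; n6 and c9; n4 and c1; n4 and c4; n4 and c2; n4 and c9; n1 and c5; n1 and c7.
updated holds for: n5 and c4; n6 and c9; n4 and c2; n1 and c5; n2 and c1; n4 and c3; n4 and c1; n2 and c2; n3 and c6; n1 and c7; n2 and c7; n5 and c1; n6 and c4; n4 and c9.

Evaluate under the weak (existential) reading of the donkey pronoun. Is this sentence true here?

True

"it" takes "a chart" as antecedent — a donkey pronoun bound across the clause boundary.
Weak reading: every nurse n with some opened-chart has at least one opened-chart c such that updated(n,c).
Per nurse: n1:✓  n2:✓  n3:✓  n4:✓  n6:✓
Every nurse in the restrictor has a witness.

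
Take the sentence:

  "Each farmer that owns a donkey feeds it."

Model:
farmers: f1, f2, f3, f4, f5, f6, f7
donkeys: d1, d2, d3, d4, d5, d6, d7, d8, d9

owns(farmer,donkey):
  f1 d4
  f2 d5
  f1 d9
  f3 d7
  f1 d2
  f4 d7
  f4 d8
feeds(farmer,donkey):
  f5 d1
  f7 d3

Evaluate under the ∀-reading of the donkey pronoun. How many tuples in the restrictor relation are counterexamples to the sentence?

"it" takes "a donkey" as antecedent — a donkey pronoun bound across the clause boundary.
Strong reading: for every (f,d) with owns(f,d), feeds(f,d).
Restrictor pairs: (f1,d2) ✗  (f1,d4) ✗  (f1,d9) ✗  (f2,d5) ✗  (f3,d7) ✗  (f4,d7) ✗  (f4,d8) ✗
Counterexamples (restrictor pairs failing the scope): 7.

7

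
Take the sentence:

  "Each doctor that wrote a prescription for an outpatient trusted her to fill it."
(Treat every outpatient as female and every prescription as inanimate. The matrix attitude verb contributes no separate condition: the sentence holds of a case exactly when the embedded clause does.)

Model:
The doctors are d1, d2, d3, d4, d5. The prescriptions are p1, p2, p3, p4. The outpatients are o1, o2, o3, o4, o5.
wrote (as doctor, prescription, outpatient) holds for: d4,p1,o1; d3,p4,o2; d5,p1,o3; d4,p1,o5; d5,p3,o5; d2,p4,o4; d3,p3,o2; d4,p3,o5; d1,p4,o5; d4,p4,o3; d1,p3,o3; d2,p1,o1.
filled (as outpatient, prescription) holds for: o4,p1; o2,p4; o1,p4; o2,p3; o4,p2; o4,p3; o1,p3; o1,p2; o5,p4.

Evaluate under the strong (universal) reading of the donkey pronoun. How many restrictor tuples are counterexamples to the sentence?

"her" takes "an outpatient" as antecedent and "it" takes "a prescription"; both are donkey pronouns co-varying with the restrictor.
Strong reading: for every (d,p,o) with wrote(d,p,o), filled(o,p).
Restrictor triples: (d1,p3,o3)→filled(o3,p3) ✗  (d1,p4,o5)→filled(o5,p4) ✓  (d2,p1,o1)→filled(o1,p1) ✗  (d2,p4,o4)→filled(o4,p4) ✗  (d3,p3,o2)→filled(o2,p3) ✓  (d3,p4,o2)→filled(o2,p4) ✓  (d4,p1,o1)→filled(o1,p1) ✗  (d4,p1,o5)→filled(o5,p1) ✗  (d4,p3,o5)→filled(o5,p3) ✗  (d4,p4,o3)→filled(o3,p4) ✗  (d5,p1,o3)→filled(o3,p1) ✗  (d5,p3,o5)→filled(o5,p3) ✗
Counterexamples (restrictor triples failing the scope): 9.

9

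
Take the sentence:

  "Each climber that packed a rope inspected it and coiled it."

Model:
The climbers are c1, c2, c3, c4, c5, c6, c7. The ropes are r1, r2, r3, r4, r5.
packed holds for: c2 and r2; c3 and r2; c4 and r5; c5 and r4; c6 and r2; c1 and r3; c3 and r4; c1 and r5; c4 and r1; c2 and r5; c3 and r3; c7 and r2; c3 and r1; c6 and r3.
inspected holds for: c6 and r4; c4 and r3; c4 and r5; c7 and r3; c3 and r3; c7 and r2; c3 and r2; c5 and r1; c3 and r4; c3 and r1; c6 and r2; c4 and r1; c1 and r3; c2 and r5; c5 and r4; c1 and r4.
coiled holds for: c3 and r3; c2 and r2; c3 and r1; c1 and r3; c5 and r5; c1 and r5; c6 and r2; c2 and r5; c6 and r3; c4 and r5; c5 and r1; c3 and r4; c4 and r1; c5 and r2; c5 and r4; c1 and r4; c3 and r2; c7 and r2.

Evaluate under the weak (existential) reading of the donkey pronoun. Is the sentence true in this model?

"it" takes "a rope" as antecedent — a donkey pronoun bound across the clause boundary.
Weak reading: every climber c with some packed-rope has at least one packed-rope r such that inspected(c,r) ∧ coiled(c,r).
Per climber: c1:✓  c2:✓  c3:✓  c4:✓  c5:✓  c6:✓  c7:✓
Every climber in the restrictor has a witness.

True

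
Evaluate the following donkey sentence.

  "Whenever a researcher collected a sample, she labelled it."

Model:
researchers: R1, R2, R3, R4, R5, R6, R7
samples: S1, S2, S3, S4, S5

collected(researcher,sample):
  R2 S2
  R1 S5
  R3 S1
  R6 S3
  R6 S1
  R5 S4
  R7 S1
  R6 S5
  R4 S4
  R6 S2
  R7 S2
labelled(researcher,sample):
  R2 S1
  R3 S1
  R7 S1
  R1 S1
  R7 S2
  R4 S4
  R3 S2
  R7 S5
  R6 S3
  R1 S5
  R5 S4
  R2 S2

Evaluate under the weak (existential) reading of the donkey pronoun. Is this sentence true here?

"it" takes "a sample" as antecedent — a donkey pronoun bound across the clause boundary.
Weak reading: every researcher r with some collected-sample has at least one collected-sample s such that labelled(r,s).
Per researcher: R1:✓  R2:✓  R3:✓  R4:✓  R5:✓  R6:✓  R7:✓
Every researcher in the restrictor has a witness.

True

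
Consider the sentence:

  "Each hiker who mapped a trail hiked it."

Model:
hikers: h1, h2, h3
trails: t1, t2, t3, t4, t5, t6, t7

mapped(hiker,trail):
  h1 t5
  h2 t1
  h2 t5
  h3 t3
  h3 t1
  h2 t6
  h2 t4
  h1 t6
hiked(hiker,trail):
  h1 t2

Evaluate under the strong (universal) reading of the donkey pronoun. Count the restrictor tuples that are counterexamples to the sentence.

"it" takes "a trail" as antecedent — a donkey pronoun bound across the clause boundary.
Strong reading: for every (h,t) with mapped(h,t), hiked(h,t).
Restrictor pairs: (h1,t5) ✗  (h1,t6) ✗  (h2,t1) ✗  (h2,t4) ✗  (h2,t5) ✗  (h2,t6) ✗  (h3,t1) ✗  (h3,t3) ✗
Counterexamples (restrictor pairs failing the scope): 8.

8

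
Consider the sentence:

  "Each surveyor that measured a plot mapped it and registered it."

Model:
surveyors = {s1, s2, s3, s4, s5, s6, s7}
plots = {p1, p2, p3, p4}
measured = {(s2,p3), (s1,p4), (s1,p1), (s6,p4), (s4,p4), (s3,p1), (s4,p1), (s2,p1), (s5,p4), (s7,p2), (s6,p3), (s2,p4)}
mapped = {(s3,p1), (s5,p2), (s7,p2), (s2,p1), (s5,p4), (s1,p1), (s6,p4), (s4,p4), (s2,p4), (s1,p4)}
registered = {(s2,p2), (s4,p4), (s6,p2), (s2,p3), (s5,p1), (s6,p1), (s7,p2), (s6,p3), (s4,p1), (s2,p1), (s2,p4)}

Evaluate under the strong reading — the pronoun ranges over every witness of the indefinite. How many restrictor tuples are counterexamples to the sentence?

"it" takes "a plot" as antecedent — a donkey pronoun bound across the clause boundary.
Strong reading: for every (s,p) with measured(s,p), mapped(s,p) ∧ registered(s,p).
Restrictor pairs: (s1,p1) ✗  (s1,p4) ✗  (s2,p1) ✓  (s2,p3) ✗  (s2,p4) ✓  (s3,p1) ✗  (s4,p1) ✗  (s4,p4) ✓  (s5,p4) ✗  (s6,p3) ✗  (s6,p4) ✗  (s7,p2) ✓
Counterexamples (restrictor pairs failing the scope): 8.

8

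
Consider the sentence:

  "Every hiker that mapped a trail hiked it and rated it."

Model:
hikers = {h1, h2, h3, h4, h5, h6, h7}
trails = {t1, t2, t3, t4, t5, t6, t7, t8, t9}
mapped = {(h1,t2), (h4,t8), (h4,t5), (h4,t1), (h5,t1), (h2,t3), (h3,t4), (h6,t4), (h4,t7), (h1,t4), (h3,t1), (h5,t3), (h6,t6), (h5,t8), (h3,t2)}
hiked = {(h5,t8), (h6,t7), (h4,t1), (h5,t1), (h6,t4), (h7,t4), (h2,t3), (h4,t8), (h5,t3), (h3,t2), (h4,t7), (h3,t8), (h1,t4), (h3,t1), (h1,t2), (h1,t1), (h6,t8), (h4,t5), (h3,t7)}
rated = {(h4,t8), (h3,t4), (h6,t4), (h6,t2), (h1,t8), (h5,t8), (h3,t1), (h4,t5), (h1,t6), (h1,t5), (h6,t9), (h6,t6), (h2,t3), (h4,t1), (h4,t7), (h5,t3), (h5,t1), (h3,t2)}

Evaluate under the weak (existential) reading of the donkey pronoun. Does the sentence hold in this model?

False

"it" takes "a trail" as antecedent — a donkey pronoun bound across the clause boundary.
Weak reading: every hiker h with some mapped-trail has at least one mapped-trail t such that hiked(h,t) ∧ rated(h,t).
Per hiker: h1:✗  h2:✓  h3:✓  h4:✓  h5:✓  h6:✓
h1 has no witness among its mapped-trails.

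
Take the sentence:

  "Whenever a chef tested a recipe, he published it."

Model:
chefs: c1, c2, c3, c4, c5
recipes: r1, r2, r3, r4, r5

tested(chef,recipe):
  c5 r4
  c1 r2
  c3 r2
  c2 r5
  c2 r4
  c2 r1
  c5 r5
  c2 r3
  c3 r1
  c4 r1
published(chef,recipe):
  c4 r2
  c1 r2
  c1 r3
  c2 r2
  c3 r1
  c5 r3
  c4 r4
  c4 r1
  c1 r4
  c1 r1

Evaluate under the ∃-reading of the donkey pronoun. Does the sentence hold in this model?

"it" takes "a recipe" as antecedent — a donkey pronoun bound across the clause boundary.
Weak reading: every chef c with some tested-recipe has at least one tested-recipe r such that published(c,r).
Per chef: c1:✓  c2:✗  c3:✓  c4:✓  c5:✗
c2 has no witness among its tested-recipes.

False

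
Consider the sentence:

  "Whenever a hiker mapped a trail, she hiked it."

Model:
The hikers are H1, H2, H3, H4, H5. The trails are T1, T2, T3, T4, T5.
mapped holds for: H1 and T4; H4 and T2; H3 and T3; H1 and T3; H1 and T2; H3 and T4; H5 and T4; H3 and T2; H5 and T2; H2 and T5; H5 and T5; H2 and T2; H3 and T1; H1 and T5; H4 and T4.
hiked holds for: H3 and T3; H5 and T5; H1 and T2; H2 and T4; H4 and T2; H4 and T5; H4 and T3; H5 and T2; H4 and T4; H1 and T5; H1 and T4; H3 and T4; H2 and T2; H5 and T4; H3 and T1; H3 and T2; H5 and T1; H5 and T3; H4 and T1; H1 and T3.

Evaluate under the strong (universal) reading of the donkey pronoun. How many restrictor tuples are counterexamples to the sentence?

1

"it" takes "a trail" as antecedent — a donkey pronoun bound across the clause boundary.
Strong reading: for every (h,t) with mapped(h,t), hiked(h,t).
Restrictor pairs: (H1,T2) ✓  (H1,T3) ✓  (H1,T4) ✓  (H1,T5) ✓  (H2,T2) ✓  (H2,T5) ✗  (H3,T1) ✓  (H3,T2) ✓  (H3,T3) ✓  (H3,T4) ✓  (H4,T2) ✓  (H4,T4) ✓  (H5,T2) ✓  (H5,T4) ✓  (H5,T5) ✓
Counterexamples (restrictor pairs failing the scope): 1.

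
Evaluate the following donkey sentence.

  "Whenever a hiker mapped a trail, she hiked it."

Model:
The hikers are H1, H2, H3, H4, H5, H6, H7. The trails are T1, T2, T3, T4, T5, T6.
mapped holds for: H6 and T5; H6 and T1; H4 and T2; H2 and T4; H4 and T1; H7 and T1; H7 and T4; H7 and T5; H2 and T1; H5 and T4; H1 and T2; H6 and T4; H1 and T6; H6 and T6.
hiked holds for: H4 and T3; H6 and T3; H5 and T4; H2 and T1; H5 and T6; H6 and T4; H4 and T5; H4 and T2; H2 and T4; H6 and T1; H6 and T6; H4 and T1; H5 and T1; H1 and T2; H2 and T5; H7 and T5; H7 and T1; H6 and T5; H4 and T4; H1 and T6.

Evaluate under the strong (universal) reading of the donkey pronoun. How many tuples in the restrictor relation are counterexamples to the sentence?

"it" takes "a trail" as antecedent — a donkey pronoun bound across the clause boundary.
Strong reading: for every (h,t) with mapped(h,t), hiked(h,t).
Restrictor pairs: (H1,T2) ✓  (H1,T6) ✓  (H2,T1) ✓  (H2,T4) ✓  (H4,T1) ✓  (H4,T2) ✓  (H5,T4) ✓  (H6,T1) ✓  (H6,T4) ✓  (H6,T5) ✓  (H6,T6) ✓  (H7,T1) ✓  (H7,T4) ✗  (H7,T5) ✓
Counterexamples (restrictor pairs failing the scope): 1.

1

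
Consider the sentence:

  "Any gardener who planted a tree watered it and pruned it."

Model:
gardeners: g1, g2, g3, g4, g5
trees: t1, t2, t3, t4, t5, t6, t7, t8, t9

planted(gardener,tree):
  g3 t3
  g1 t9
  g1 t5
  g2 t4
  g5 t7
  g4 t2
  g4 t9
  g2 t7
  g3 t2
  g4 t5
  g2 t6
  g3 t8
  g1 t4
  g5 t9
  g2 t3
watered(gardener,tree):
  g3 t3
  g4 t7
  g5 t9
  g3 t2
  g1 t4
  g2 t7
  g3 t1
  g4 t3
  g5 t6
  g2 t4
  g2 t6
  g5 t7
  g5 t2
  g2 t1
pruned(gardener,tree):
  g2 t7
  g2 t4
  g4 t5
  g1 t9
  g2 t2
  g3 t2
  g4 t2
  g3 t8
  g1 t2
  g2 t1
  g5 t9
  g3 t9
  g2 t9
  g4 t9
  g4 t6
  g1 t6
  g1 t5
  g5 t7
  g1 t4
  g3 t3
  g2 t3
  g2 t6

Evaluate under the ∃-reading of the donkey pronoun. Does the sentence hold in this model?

"it" takes "a tree" as antecedent — a donkey pronoun bound across the clause boundary.
Weak reading: every gardener g with some planted-tree has at least one planted-tree t such that watered(g,t) ∧ pruned(g,t).
Per gardener: g1:✓  g2:✓  g3:✓  g4:✗  g5:✓
g4 has no witness among its planted-trees.

False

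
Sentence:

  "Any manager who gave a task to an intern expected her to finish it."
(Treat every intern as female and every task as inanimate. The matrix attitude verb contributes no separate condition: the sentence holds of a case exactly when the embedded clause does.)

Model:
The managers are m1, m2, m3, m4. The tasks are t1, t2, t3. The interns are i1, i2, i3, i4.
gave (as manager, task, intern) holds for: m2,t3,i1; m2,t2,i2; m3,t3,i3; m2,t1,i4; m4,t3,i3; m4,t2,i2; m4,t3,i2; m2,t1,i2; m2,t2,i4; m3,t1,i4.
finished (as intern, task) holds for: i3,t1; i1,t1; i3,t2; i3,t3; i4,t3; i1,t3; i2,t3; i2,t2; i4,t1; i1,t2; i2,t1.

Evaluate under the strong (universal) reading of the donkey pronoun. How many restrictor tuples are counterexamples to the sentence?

1

"her" takes "an intern" as antecedent and "it" takes "a task"; both are donkey pronouns co-varying with the restrictor.
Strong reading: for every (m,t,i) with gave(m,t,i), finished(i,t).
Restrictor triples: (m2,t1,i2)→finished(i2,t1) ✓  (m2,t1,i4)→finished(i4,t1) ✓  (m2,t2,i2)→finished(i2,t2) ✓  (m2,t2,i4)→finished(i4,t2) ✗  (m2,t3,i1)→finished(i1,t3) ✓  (m3,t1,i4)→finished(i4,t1) ✓  (m3,t3,i3)→finished(i3,t3) ✓  (m4,t2,i2)→finished(i2,t2) ✓  (m4,t3,i2)→finished(i2,t3) ✓  (m4,t3,i3)→finished(i3,t3) ✓
Counterexamples (restrictor triples failing the scope): 1.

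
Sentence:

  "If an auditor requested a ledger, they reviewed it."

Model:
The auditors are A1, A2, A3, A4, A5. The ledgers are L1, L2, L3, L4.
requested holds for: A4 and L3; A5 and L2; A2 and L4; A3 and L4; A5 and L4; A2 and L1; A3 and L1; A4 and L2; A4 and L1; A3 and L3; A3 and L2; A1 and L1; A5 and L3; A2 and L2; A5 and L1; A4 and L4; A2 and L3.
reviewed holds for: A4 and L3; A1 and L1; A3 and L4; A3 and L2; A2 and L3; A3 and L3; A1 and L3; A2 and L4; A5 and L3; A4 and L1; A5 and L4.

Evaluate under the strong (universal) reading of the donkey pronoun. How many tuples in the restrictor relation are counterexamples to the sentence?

"it" takes "a ledger" as antecedent — a donkey pronoun bound across the clause boundary.
Strong reading: for every (a,l) with requested(a,l), reviewed(a,l).
Restrictor pairs: (A1,L1) ✓  (A2,L1) ✗  (A2,L2) ✗  (A2,L3) ✓  (A2,L4) ✓  (A3,L1) ✗  (A3,L2) ✓  (A3,L3) ✓  (A3,L4) ✓  (A4,L1) ✓  (A4,L2) ✗  (A4,L3) ✓  (A4,L4) ✗  (A5,L1) ✗  (A5,L2) ✗  (A5,L3) ✓  (A5,L4) ✓
Counterexamples (restrictor pairs failing the scope): 7.

7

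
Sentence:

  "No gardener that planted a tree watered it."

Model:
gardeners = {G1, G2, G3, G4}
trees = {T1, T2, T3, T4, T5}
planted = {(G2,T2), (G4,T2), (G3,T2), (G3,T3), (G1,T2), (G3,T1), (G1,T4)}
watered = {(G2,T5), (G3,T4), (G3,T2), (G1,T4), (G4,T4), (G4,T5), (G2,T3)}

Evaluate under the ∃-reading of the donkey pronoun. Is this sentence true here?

"it" takes "a tree" as antecedent — a donkey pronoun bound across the clause boundary.
Truth condition: for no (g,t) with planted(g,t) does watered(g,t) hold.
Restrictor pairs — does the scope hold? (G1,T2):fails  (G1,T4):holds  (G2,T2):fails  (G3,T1):fails  (G3,T2):holds  (G3,T3):fails  (G4,T2):fails
Scope holds for 2 pair(s), so the sentence is false.

False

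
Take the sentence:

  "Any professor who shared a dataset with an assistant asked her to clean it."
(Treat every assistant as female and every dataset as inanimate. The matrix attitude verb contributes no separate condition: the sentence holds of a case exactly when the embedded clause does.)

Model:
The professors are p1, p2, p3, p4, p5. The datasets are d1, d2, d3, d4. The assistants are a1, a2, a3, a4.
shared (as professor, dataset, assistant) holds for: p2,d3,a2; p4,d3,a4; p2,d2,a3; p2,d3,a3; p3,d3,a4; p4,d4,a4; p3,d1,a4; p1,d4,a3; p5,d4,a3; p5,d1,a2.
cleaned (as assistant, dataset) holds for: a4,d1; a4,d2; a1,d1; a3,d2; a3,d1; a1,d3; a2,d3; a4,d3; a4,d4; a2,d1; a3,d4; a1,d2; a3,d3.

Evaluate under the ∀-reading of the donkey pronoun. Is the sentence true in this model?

True

"her" takes "an assistant" as antecedent and "it" takes "a dataset"; both are donkey pronouns co-varying with the restrictor.
Strong reading: for every (p,d,a) with shared(p,d,a), cleaned(a,d).
Restrictor triples: (p1,d4,a3)→cleaned(a3,d4) ✓  (p2,d2,a3)→cleaned(a3,d2) ✓  (p2,d3,a2)→cleaned(a2,d3) ✓  (p2,d3,a3)→cleaned(a3,d3) ✓  (p3,d1,a4)→cleaned(a4,d1) ✓  (p3,d3,a4)→cleaned(a4,d3) ✓  (p4,d3,a4)→cleaned(a4,d3) ✓  (p4,d4,a4)→cleaned(a4,d4) ✓  (p5,d1,a2)→cleaned(a2,d1) ✓  (p5,d4,a3)→cleaned(a3,d4) ✓
Every restrictor triple satisfies the scope.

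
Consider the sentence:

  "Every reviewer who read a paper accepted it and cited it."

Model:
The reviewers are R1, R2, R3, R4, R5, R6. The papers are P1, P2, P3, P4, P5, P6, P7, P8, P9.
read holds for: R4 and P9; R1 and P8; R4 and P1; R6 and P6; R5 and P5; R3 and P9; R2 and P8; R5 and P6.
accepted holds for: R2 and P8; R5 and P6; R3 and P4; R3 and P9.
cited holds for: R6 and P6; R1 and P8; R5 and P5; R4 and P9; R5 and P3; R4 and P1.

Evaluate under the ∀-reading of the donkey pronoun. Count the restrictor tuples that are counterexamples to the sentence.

"it" takes "a paper" as antecedent — a donkey pronoun bound across the clause boundary.
Strong reading: for every (r,p) with read(r,p), accepted(r,p) ∧ cited(r,p).
Restrictor pairs: (R1,P8) ✗  (R2,P8) ✗  (R3,P9) ✗  (R4,P1) ✗  (R4,P9) ✗  (R5,P5) ✗  (R5,P6) ✗  (R6,P6) ✗
Counterexamples (restrictor pairs failing the scope): 8.

8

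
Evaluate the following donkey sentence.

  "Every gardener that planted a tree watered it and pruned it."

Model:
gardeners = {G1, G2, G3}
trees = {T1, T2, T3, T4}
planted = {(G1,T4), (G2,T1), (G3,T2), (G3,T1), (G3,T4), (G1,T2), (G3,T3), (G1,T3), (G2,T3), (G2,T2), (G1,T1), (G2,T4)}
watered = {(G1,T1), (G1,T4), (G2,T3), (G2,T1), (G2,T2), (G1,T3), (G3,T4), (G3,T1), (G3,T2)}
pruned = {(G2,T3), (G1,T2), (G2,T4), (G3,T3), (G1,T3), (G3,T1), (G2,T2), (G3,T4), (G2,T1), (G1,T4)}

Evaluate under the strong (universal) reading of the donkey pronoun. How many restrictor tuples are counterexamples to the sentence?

5

"it" takes "a tree" as antecedent — a donkey pronoun bound across the clause boundary.
Strong reading: for every (g,t) with planted(g,t), watered(g,t) ∧ pruned(g,t).
Restrictor pairs: (G1,T1) ✗  (G1,T2) ✗  (G1,T3) ✓  (G1,T4) ✓  (G2,T1) ✓  (G2,T2) ✓  (G2,T3) ✓  (G2,T4) ✗  (G3,T1) ✓  (G3,T2) ✗  (G3,T3) ✗  (G3,T4) ✓
Counterexamples (restrictor pairs failing the scope): 5.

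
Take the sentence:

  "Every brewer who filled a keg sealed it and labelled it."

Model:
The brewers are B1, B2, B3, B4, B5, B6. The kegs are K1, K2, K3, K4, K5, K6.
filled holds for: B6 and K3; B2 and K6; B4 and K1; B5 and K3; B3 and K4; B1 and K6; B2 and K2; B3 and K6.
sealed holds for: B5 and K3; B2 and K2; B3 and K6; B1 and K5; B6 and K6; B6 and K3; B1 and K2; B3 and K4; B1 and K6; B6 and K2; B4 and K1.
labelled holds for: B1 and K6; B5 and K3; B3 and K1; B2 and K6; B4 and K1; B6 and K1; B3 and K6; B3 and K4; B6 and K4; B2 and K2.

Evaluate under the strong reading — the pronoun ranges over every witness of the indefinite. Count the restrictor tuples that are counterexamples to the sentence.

"it" takes "a keg" as antecedent — a donkey pronoun bound across the clause boundary.
Strong reading: for every (b,k) with filled(b,k), sealed(b,k) ∧ labelled(b,k).
Restrictor pairs: (B1,K6) ✓  (B2,K2) ✓  (B2,K6) ✗  (B3,K4) ✓  (B3,K6) ✓  (B4,K1) ✓  (B5,K3) ✓  (B6,K3) ✗
Counterexamples (restrictor pairs failing the scope): 2.

2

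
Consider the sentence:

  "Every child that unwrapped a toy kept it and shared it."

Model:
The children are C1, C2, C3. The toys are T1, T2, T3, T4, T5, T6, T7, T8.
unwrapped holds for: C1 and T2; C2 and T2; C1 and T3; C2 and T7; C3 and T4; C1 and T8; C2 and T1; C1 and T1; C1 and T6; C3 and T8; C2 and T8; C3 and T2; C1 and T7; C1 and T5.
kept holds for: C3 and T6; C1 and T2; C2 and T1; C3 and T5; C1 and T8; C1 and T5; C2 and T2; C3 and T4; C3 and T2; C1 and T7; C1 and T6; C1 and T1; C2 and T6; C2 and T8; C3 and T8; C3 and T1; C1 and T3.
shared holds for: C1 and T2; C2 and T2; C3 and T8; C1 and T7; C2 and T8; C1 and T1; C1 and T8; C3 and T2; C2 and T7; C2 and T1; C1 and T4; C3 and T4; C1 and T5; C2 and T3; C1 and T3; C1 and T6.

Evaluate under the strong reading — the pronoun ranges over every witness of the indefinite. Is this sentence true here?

False

"it" takes "a toy" as antecedent — a donkey pronoun bound across the clause boundary.
Strong reading: for every (c,t) with unwrapped(c,t), kept(c,t) ∧ shared(c,t).
Restrictor pairs: (C1,T1) ✓  (C1,T2) ✓  (C1,T3) ✓  (C1,T5) ✓  (C1,T6) ✓  (C1,T7) ✓  (C1,T8) ✓  (C2,T1) ✓  (C2,T2) ✓  (C2,T7) ✗  (C2,T8) ✓  (C3,T2) ✓  (C3,T4) ✓  (C3,T8) ✓
Counterexample: (C2,T7) is in unwrapped but fails the scope.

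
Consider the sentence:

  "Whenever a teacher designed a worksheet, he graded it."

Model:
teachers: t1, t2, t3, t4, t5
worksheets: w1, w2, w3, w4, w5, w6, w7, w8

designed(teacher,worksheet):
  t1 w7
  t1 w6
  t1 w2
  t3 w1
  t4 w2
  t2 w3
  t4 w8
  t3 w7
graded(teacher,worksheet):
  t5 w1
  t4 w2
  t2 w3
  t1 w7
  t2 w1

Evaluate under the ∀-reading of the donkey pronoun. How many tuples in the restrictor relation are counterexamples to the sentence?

5

"it" takes "a worksheet" as antecedent — a donkey pronoun bound across the clause boundary.
Strong reading: for every (t,w) with designed(t,w), graded(t,w).
Restrictor pairs: (t1,w2) ✗  (t1,w6) ✗  (t1,w7) ✓  (t2,w3) ✓  (t3,w1) ✗  (t3,w7) ✗  (t4,w2) ✓  (t4,w8) ✗
Counterexamples (restrictor pairs failing the scope): 5.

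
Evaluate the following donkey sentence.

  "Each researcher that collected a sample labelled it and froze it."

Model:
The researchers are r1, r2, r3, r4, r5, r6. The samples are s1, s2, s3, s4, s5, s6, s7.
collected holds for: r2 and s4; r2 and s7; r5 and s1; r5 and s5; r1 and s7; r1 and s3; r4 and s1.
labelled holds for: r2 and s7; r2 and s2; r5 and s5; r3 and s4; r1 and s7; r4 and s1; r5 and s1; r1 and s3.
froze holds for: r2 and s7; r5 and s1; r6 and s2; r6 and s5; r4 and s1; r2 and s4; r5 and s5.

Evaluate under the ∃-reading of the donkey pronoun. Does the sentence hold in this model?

"it" takes "a sample" as antecedent — a donkey pronoun bound across the clause boundary.
Weak reading: every researcher r with some collected-sample has at least one collected-sample s such that labelled(r,s) ∧ froze(r,s).
Per researcher: r1:✗  r2:✓  r4:✓  r5:✓
r1 has no witness among its collected-samples.

False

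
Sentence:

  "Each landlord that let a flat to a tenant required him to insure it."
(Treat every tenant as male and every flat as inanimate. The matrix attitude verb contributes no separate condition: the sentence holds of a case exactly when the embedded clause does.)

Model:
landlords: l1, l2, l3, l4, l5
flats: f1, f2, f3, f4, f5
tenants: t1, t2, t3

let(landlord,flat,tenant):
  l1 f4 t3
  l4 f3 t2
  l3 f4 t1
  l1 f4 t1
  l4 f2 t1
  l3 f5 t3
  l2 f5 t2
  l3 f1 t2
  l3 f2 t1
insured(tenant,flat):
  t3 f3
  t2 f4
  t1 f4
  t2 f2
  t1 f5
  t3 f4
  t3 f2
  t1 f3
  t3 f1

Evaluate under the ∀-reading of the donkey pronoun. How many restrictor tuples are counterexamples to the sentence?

6

"him" takes "a tenant" as antecedent and "it" takes "a flat"; both are donkey pronouns co-varying with the restrictor.
Strong reading: for every (l,f,t) with let(l,f,t), insured(t,f).
Restrictor triples: (l1,f4,t1)→insured(t1,f4) ✓  (l1,f4,t3)→insured(t3,f4) ✓  (l2,f5,t2)→insured(t2,f5) ✗  (l3,f1,t2)→insured(t2,f1) ✗  (l3,f2,t1)→insured(t1,f2) ✗  (l3,f4,t1)→insured(t1,f4) ✓  (l3,f5,t3)→insured(t3,f5) ✗  (l4,f2,t1)→insured(t1,f2) ✗  (l4,f3,t2)→insured(t2,f3) ✗
Counterexamples (restrictor triples failing the scope): 6.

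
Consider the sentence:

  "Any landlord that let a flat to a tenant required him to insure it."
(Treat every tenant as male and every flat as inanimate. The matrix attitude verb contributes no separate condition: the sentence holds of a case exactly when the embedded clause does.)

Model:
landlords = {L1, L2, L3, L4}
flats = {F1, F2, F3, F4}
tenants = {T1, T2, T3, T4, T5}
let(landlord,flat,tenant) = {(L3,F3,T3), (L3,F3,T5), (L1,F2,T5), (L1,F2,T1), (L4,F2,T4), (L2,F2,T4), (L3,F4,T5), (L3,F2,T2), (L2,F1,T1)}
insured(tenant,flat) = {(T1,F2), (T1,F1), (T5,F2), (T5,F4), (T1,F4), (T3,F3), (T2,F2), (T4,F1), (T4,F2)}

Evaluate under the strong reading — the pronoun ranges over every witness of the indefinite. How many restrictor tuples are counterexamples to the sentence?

"him" takes "a tenant" as antecedent and "it" takes "a flat"; both are donkey pronouns co-varying with the restrictor.
Strong reading: for every (l,f,t) with let(l,f,t), insured(t,f).
Restrictor triples: (L1,F2,T1)→insured(T1,F2) ✓  (L1,F2,T5)→insured(T5,F2) ✓  (L2,F1,T1)→insured(T1,F1) ✓  (L2,F2,T4)→insured(T4,F2) ✓  (L3,F2,T2)→insured(T2,F2) ✓  (L3,F3,T3)→insured(T3,F3) ✓  (L3,F3,T5)→insured(T5,F3) ✗  (L3,F4,T5)→insured(T5,F4) ✓  (L4,F2,T4)→insured(T4,F2) ✓
Counterexamples (restrictor triples failing the scope): 1.

1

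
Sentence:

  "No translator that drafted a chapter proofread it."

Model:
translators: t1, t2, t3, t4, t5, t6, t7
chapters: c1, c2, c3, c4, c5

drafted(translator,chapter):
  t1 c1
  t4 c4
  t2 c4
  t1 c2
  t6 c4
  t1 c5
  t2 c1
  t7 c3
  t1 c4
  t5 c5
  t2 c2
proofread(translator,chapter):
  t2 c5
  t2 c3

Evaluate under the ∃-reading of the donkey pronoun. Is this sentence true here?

True

"it" takes "a chapter" as antecedent — a donkey pronoun bound across the clause boundary.
Truth condition: for no (t,c) with drafted(t,c) does proofread(t,c) hold.
Restrictor pairs — does the scope hold? (t1,c1):fails  (t1,c2):fails  (t1,c4):fails  (t1,c5):fails  (t2,c1):fails  (t2,c2):fails  (t2,c4):fails  (t4,c4):fails  (t5,c5):fails  (t6,c4):fails  (t7,c3):fails
Scope holds for no restrictor pair, so the sentence is true.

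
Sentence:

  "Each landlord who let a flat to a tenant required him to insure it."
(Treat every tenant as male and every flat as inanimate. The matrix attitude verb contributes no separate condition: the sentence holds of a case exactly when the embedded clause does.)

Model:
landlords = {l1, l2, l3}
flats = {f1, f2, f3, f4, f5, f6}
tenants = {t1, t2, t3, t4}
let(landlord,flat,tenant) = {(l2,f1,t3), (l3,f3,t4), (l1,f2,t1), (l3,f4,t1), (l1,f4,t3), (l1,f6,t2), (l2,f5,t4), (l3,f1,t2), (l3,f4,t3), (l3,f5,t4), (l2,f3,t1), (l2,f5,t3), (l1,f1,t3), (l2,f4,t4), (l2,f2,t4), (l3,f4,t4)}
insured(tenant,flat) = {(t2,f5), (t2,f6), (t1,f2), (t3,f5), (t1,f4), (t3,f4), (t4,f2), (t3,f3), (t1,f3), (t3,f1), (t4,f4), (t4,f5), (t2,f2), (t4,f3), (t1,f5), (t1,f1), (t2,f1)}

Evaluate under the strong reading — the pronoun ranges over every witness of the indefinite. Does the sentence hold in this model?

True

"him" takes "a tenant" as antecedent and "it" takes "a flat"; both are donkey pronouns co-varying with the restrictor.
Strong reading: for every (l,f,t) with let(l,f,t), insured(t,f).
Restrictor triples: (l1,f1,t3)→insured(t3,f1) ✓  (l1,f2,t1)→insured(t1,f2) ✓  (l1,f4,t3)→insured(t3,f4) ✓  (l1,f6,t2)→insured(t2,f6) ✓  (l2,f1,t3)→insured(t3,f1) ✓  (l2,f2,t4)→insured(t4,f2) ✓  (l2,f3,t1)→insured(t1,f3) ✓  (l2,f4,t4)→insured(t4,f4) ✓  (l2,f5,t3)→insured(t3,f5) ✓  (l2,f5,t4)→insured(t4,f5) ✓  (l3,f1,t2)→insured(t2,f1) ✓  (l3,f3,t4)→insured(t4,f3) ✓  (l3,f4,t1)→insured(t1,f4) ✓  (l3,f4,t3)→insured(t3,f4) ✓  (l3,f4,t4)→insured(t4,f4) ✓  (l3,f5,t4)→insured(t4,f5) ✓
Every restrictor triple satisfies the scope.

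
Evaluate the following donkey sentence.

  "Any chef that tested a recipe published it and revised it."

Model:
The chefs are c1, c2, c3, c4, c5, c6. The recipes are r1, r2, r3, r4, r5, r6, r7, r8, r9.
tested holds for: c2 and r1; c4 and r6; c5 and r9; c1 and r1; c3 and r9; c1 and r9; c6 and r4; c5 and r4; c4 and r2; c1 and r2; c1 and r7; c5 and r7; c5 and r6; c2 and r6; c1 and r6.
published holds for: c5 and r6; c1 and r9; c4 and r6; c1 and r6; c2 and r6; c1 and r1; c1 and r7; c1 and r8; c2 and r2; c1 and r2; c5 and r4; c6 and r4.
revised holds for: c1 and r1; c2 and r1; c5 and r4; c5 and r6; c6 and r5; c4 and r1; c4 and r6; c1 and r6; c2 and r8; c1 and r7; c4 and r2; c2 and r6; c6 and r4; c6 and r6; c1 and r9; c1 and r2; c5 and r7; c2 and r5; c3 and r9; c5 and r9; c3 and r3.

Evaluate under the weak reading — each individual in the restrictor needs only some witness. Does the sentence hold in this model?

"it" takes "a recipe" as antecedent — a donkey pronoun bound across the clause boundary.
Weak reading: every chef c with some tested-recipe has at least one tested-recipe r such that published(c,r) ∧ revised(c,r).
Per chef: c1:✓  c2:✓  c3:✗  c4:✓  c5:✓  c6:✓
c3 has no witness among its tested-recipes.

False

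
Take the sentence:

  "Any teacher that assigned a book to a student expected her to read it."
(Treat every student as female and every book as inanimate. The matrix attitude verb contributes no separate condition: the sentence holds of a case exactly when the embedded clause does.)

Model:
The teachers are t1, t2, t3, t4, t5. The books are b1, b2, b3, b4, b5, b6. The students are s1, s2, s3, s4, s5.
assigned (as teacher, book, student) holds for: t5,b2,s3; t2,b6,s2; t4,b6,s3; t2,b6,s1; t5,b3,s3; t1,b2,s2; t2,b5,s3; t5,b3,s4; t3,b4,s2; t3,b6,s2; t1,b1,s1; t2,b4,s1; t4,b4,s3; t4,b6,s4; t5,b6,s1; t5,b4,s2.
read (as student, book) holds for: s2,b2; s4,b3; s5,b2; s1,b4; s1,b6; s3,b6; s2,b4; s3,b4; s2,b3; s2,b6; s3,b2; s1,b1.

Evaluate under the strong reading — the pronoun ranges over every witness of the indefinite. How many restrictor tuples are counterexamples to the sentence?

3

"her" takes "a student" as antecedent and "it" takes "a book"; both are donkey pronouns co-varying with the restrictor.
Strong reading: for every (t,b,s) with assigned(t,b,s), read(s,b).
Restrictor triples: (t1,b1,s1)→read(s1,b1) ✓  (t1,b2,s2)→read(s2,b2) ✓  (t2,b4,s1)→read(s1,b4) ✓  (t2,b5,s3)→read(s3,b5) ✗  (t2,b6,s1)→read(s1,b6) ✓  (t2,b6,s2)→read(s2,b6) ✓  (t3,b4,s2)→read(s2,b4) ✓  (t3,b6,s2)→read(s2,b6) ✓  (t4,b4,s3)→read(s3,b4) ✓  (t4,b6,s3)→read(s3,b6) ✓  (t4,b6,s4)→read(s4,b6) ✗  (t5,b2,s3)→read(s3,b2) ✓  (t5,b3,s3)→read(s3,b3) ✗  (t5,b3,s4)→read(s4,b3) ✓  (t5,b4,s2)→read(s2,b4) ✓  (t5,b6,s1)→read(s1,b6) ✓
Counterexamples (restrictor triples failing the scope): 3.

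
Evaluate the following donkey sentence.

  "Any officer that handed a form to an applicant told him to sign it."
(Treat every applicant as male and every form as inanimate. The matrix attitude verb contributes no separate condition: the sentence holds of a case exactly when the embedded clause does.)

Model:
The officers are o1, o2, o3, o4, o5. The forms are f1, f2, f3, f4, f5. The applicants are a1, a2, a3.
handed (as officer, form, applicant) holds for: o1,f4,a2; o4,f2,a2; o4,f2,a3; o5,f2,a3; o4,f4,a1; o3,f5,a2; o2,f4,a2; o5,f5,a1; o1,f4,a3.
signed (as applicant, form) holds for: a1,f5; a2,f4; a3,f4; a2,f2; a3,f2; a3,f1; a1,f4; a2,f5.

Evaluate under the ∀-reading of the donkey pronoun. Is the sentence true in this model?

"him" takes "an applicant" as antecedent and "it" takes "a form"; both are donkey pronouns co-varying with the restrictor.
Strong reading: for every (o,f,a) with handed(o,f,a), signed(a,f).
Restrictor triples: (o1,f4,a2)→signed(a2,f4) ✓  (o1,f4,a3)→signed(a3,f4) ✓  (o2,f4,a2)→signed(a2,f4) ✓  (o3,f5,a2)→signed(a2,f5) ✓  (o4,f2,a2)→signed(a2,f2) ✓  (o4,f2,a3)→signed(a3,f2) ✓  (o4,f4,a1)→signed(a1,f4) ✓  (o5,f2,a3)→signed(a3,f2) ✓  (o5,f5,a1)→signed(a1,f5) ✓
Every restrictor triple satisfies the scope.

True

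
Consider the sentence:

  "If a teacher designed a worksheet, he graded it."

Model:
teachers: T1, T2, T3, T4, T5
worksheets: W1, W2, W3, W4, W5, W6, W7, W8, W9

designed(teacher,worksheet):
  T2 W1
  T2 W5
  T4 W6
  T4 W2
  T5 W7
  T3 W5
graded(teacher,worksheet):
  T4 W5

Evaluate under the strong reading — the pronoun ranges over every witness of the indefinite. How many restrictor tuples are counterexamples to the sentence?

6

"it" takes "a worksheet" as antecedent — a donkey pronoun bound across the clause boundary.
Strong reading: for every (t,w) with designed(t,w), graded(t,w).
Restrictor pairs: (T2,W1) ✗  (T2,W5) ✗  (T3,W5) ✗  (T4,W2) ✗  (T4,W6) ✗  (T5,W7) ✗
Counterexamples (restrictor pairs failing the scope): 6.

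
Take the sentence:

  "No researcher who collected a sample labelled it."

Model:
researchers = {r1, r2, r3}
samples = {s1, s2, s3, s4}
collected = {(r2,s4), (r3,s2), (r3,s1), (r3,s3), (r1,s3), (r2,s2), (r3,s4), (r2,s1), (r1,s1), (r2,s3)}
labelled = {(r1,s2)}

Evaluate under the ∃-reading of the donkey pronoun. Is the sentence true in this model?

"it" takes "a sample" as antecedent — a donkey pronoun bound across the clause boundary.
Truth condition: for no (r,s) with collected(r,s) does labelled(r,s) hold.
Restrictor pairs — does the scope hold? (r1,s1):fails  (r1,s3):fails  (r2,s1):fails  (r2,s2):fails  (r2,s3):fails  (r2,s4):fails  (r3,s1):fails  (r3,s2):fails  (r3,s3):fails  (r3,s4):fails
Scope holds for no restrictor pair, so the sentence is true.

True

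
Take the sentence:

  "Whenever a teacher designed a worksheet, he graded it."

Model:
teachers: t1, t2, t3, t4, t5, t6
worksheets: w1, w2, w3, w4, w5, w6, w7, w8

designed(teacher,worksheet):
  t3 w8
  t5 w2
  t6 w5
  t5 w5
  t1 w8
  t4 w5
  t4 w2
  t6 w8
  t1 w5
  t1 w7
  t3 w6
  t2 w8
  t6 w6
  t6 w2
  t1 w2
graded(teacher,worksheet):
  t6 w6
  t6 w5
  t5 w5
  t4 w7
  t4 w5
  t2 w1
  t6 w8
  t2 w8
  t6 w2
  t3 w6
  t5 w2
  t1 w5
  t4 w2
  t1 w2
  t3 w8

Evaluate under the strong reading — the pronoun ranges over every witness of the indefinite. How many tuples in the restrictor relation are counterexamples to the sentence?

"it" takes "a worksheet" as antecedent — a donkey pronoun bound across the clause boundary.
Strong reading: for every (t,w) with designed(t,w), graded(t,w).
Restrictor pairs: (t1,w2) ✓  (t1,w5) ✓  (t1,w7) ✗  (t1,w8) ✗  (t2,w8) ✓  (t3,w6) ✓  (t3,w8) ✓  (t4,w2) ✓  (t4,w5) ✓  (t5,w2) ✓  (t5,w5) ✓  (t6,w2) ✓  (t6,w5) ✓  (t6,w6) ✓  (t6,w8) ✓
Counterexamples (restrictor pairs failing the scope): 2.

2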